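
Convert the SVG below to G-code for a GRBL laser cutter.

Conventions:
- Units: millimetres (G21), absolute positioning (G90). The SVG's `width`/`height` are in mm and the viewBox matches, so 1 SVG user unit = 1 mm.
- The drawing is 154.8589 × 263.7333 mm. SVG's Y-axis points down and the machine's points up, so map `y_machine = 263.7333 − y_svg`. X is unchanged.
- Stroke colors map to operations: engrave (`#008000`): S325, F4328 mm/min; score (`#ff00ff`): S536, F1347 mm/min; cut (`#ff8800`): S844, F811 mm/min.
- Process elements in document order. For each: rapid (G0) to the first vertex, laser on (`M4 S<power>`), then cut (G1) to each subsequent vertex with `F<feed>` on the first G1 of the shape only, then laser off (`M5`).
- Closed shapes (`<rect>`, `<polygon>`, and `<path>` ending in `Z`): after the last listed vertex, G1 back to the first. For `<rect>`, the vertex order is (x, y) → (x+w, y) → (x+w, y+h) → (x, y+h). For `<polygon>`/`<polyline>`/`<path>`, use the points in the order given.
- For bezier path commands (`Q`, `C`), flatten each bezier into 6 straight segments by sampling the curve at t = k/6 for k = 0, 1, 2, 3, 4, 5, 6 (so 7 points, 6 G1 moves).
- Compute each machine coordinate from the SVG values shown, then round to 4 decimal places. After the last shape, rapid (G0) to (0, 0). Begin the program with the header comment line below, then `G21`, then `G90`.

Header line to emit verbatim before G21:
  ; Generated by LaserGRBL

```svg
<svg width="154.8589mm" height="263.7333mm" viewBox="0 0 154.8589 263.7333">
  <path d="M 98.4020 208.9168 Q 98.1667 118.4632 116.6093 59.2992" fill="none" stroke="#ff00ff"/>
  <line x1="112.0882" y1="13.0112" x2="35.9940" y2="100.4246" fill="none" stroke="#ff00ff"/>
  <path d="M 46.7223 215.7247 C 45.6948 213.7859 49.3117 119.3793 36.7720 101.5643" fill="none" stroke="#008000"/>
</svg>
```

; Generated by LaserGRBL
G21
G90
G0 X98.4020 Y54.8165
M4 S536
G1 X98.8424 Y84.0985 F1347
G1 X100.3205 Y111.6423
G1 X102.8362 Y137.4477
G1 X106.3896 Y161.5148
G1 X110.9806 Y183.8436
G1 X116.6093 Y204.4341
M5
G0 X112.0882 Y250.7221
M4 S536
G1 X35.9940 Y163.3087 F1347
M5
G0 X46.7223 Y48.0086
M4 S325
G1 X46.4993 Y55.9010 F4328
G1 X46.4725 Y74.5085
G1 X46.0642 Y99.1352
G1 X44.6966 Y125.0849
G1 X41.7918 Y147.6615
G1 X36.7720 Y162.1690
M5
G0 X0.0000 Y0.0000

viewBox `0 0 154.8589 263.7333` with mm width/height → 1 unit = 1 mm. Flip: y_m = 263.7333 − y_svg.

**Shape 1** — `<path>` quadratic bezier, stroke `#ff00ff` → score (S536, F1347). Control points (SVG): P0=(98.4020,208.9168), P1=(98.1667,118.4632), P2=(116.6093,59.2992); sampled at t=k/6. Machine vertices: (98.4020,54.8165) → (98.8424,84.0985) → (100.3205,111.6423) → (102.8362,137.4477) → (106.3896,161.5148) → (110.9806,183.8436) → (116.6093,204.4341). Open path.

**Shape 2** — `<line>` line segment, stroke `#ff00ff` → score (S536, F1347). Machine vertices: (112.0882,250.7221) → (35.9940,163.3087). Open path.

**Shape 3** — `<path>` cubic bezier, stroke `#008000` → engrave (S325, F4328). Control points (SVG): P0=(46.7223,215.7247), P1=(45.6948,213.7859), P2=(49.3117,119.3793), P3=(36.7720,101.5643); sampled at t=k/6. Machine vertices: (46.7223,48.0086) → (46.4993,55.9010) → (46.4725,74.5085) → (46.0642,99.1352) → (44.6966,125.0849) → (41.7918,147.6615) → (36.7720,162.1690). Open path.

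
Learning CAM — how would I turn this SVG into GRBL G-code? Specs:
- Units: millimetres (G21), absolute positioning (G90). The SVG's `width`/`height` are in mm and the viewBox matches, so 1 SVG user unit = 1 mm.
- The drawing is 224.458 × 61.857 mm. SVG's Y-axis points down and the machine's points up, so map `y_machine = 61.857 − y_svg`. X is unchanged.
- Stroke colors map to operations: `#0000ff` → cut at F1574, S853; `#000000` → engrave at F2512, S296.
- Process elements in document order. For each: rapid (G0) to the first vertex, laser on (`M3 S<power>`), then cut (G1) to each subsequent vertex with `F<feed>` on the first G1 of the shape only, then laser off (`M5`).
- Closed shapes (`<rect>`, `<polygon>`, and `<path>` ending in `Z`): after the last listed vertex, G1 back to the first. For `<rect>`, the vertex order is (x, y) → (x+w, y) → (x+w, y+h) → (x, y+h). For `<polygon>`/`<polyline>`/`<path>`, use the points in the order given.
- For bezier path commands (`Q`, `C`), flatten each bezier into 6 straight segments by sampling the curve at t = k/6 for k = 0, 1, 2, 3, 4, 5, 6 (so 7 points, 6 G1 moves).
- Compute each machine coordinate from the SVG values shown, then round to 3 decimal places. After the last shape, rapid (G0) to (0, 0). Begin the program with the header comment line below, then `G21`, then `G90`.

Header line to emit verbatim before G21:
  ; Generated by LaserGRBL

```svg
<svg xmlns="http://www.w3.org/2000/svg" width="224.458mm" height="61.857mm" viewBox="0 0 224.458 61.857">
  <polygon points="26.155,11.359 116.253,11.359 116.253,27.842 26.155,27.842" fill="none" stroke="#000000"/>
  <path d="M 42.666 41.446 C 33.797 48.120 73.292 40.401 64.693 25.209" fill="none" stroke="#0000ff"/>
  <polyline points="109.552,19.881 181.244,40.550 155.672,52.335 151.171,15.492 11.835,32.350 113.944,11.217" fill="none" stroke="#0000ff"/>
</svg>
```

; Generated by LaserGRBL
G21
G90
G0 X26.155 Y50.498
M3 S296
G1 X116.253 Y50.498 F2512
G1 X116.253 Y34.015
G1 X26.155 Y34.015
G1 X26.155 Y50.498
M5
G0 X42.666 Y20.411
M3 S853
G1 X41.815 Y18.241 F1574
G1 X46.346 Y18.278
G1 X53.578 Y20.330
G1 X60.833 Y24.203
G1 X65.431 Y29.707
G1 X64.693 Y36.648
M5
G0 X109.552 Y41.976
M3 S853
G1 X181.244 Y21.307 F1574
G1 X155.672 Y9.522
G1 X151.171 Y46.365
G1 X11.835 Y29.507
G1 X113.944 Y50.640
M5
G0 X0.000 Y0.000

viewBox `0 0 224.458 61.857` with mm width/height → 1 unit = 1 mm. Flip: y_m = 61.857 − y_svg.

**Shape 1** — `<polygon>` rectangle, stroke `#000000` → engrave (S296, F2512). Machine vertices: (26.155,50.498) → (116.253,50.498) → (116.253,34.015) → (26.155,34.015) → (26.155,50.498). Closed: final G1 returns to the first vertex.

**Shape 2** — `<path>` cubic bezier, stroke `#0000ff` → cut (S853, F1574). Control points (SVG): P0=(42.666,41.446), P1=(33.797,48.120), P2=(73.292,40.401), P3=(64.693,25.209); sampled at t=k/6. Machine vertices: (42.666,20.411) → (41.815,18.241) → (46.346,18.278) → (53.578,20.330) → (60.833,24.203) → (65.431,29.707) → (64.693,36.648). Open path.

**Shape 3** — `<polyline>` open polyline, stroke `#0000ff` → cut (S853, F1574). Machine vertices: (109.552,41.976) → (181.244,21.307) → (155.672,9.522) → (151.171,46.365) → (11.835,29.507) → (113.944,50.640). Open path.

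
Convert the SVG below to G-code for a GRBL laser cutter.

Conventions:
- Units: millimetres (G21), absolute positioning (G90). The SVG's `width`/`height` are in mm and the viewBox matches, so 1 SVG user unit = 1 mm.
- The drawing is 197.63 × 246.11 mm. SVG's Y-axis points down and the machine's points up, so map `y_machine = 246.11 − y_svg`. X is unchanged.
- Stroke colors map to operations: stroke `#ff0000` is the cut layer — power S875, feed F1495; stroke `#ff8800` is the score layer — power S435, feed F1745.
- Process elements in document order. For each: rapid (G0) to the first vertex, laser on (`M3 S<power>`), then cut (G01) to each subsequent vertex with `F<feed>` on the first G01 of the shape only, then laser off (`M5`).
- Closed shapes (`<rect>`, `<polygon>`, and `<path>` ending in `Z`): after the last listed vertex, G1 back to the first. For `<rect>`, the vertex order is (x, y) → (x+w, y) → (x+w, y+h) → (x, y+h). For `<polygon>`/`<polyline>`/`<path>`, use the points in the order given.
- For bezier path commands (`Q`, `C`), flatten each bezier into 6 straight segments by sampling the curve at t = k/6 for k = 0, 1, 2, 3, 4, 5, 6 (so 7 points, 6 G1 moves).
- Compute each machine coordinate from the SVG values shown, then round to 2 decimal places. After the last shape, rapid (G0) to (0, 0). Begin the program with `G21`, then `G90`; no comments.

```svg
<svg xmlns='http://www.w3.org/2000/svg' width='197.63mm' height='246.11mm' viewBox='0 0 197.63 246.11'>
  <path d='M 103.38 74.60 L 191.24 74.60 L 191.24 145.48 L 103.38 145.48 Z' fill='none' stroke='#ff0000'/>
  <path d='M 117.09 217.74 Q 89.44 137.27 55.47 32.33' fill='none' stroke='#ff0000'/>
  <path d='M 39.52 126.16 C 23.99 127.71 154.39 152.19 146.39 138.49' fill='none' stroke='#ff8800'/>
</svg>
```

G21
G90
G0 X103.38 Y171.51
M3 S875
G01 X191.24 Y171.51 F1495
G01 X191.24 Y100.63
G01 X103.38 Y100.63
G01 X103.38 Y171.51
M5
G0 X117.09 Y28.37
M3 S875
G01 X107.70 Y55.87 F1495
G01 X97.95 Y84.74
G01 X87.86 Y114.96
G01 X77.41 Y146.54
G01 X66.62 Y179.48
G01 X55.47 Y213.78
M5
G0 X39.52 Y119.95
M3 S435
G01 X42.60 Y117.55 F1745
G01 X62.10 Y113.02
G01 X90.13 Y108.07
G01 X118.79 Y104.38
G01 X140.17 Y103.67
G01 X146.39 Y107.62
M5
G0 X0.00 Y0.00

1 u = 1 mm; y_m = 246.11 − y.

[1] `<path>` rectangle, #ff0000→cut S875 F1495: (103.38,171.51) → (191.24,171.51) → (191.24,100.63) → (103.38,100.63) → (103.38,171.51) (closed)

[2] `<path>` quadratic bezier, #ff0000→cut S875 F1495: (117.09,28.37) → (107.70,55.87) → (97.95,84.74) → (87.86,114.96) → (77.41,146.54) → (66.62,179.48) → (55.47,213.78)

[3] `<path>` cubic bezier, #ff8800→score S435 F1745: (39.52,119.95) → (42.60,117.55) → (62.10,113.02) → (90.13,108.07) → (118.79,104.38) → (140.17,103.67) → (146.39,107.62)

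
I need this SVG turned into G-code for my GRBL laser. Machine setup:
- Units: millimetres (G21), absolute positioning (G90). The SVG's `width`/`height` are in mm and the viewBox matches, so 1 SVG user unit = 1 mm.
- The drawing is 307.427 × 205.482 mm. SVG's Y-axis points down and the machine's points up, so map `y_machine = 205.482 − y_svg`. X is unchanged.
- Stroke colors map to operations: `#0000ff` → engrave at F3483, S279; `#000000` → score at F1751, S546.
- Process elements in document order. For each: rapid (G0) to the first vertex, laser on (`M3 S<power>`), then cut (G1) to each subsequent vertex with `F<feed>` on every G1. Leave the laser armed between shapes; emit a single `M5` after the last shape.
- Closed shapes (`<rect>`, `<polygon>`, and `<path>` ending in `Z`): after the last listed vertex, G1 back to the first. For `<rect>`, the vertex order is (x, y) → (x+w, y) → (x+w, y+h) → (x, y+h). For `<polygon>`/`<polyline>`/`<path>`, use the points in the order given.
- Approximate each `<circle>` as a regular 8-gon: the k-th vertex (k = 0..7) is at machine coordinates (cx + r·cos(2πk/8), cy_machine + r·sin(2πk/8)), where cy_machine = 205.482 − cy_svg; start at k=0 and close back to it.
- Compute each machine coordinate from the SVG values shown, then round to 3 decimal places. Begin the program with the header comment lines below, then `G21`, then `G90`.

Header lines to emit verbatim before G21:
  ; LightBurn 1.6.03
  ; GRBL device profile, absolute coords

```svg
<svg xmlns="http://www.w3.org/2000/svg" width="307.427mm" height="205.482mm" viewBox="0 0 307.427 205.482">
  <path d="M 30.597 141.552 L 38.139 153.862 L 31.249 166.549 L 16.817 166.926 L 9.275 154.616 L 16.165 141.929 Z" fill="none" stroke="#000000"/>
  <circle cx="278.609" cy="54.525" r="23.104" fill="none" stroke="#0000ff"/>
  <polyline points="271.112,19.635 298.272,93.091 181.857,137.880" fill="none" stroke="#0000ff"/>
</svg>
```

Since the viewBox matches the mm dimensions, user units are millimetres directly. The only transform is the Y-flip y_m = 205.482 − y_svg.

Shape 1 is a regular polygon drawn with `<path>`. Its stroke #000000 means score at S546, F1751. After flipping Y the toolpath is (30.597,63.930) → (38.139,51.620) → (31.249,38.933) → (16.817,38.556) → (9.275,50.866) → (16.165,63.553) → (30.597,63.930), returning to the start.

Shape 2 is a circle drawn with `<circle>`. Its stroke #0000ff means engrave at S279, F3483. After flipping Y the toolpath is (301.713,150.957) → (294.946,167.294) → (278.609,174.061) → (262.272,167.294) → (255.505,150.957) → (262.272,134.620) → (278.609,127.853) → (294.946,134.620) → (301.713,150.957), returning to the start.

Shape 3 is a open polyline drawn with `<polyline>`. Its stroke #0000ff means engrave at S279, F3483. After flipping Y the toolpath is (271.112,185.847) → (298.272,112.391) → (181.857,67.602).

; LightBurn 1.6.03
; GRBL device profile, absolute coords
G21
G90
G0 X30.597 Y63.930
M3 S546
G1 X38.139 Y51.620 F1751
G1 X31.249 Y38.933 F1751
G1 X16.817 Y38.556 F1751
G1 X9.275 Y50.866 F1751
G1 X16.165 Y63.553 F1751
G1 X30.597 Y63.930 F1751
G0 X301.713 Y150.957
M3 S279
G1 X294.946 Y167.294 F3483
G1 X278.609 Y174.061 F3483
G1 X262.272 Y167.294 F3483
G1 X255.505 Y150.957 F3483
G1 X262.272 Y134.620 F3483
G1 X278.609 Y127.853 F3483
G1 X294.946 Y134.620 F3483
G1 X301.713 Y150.957 F3483
G0 X271.112 Y185.847
M3 S279
G1 X298.272 Y112.391 F3483
G1 X181.857 Y67.602 F3483
M5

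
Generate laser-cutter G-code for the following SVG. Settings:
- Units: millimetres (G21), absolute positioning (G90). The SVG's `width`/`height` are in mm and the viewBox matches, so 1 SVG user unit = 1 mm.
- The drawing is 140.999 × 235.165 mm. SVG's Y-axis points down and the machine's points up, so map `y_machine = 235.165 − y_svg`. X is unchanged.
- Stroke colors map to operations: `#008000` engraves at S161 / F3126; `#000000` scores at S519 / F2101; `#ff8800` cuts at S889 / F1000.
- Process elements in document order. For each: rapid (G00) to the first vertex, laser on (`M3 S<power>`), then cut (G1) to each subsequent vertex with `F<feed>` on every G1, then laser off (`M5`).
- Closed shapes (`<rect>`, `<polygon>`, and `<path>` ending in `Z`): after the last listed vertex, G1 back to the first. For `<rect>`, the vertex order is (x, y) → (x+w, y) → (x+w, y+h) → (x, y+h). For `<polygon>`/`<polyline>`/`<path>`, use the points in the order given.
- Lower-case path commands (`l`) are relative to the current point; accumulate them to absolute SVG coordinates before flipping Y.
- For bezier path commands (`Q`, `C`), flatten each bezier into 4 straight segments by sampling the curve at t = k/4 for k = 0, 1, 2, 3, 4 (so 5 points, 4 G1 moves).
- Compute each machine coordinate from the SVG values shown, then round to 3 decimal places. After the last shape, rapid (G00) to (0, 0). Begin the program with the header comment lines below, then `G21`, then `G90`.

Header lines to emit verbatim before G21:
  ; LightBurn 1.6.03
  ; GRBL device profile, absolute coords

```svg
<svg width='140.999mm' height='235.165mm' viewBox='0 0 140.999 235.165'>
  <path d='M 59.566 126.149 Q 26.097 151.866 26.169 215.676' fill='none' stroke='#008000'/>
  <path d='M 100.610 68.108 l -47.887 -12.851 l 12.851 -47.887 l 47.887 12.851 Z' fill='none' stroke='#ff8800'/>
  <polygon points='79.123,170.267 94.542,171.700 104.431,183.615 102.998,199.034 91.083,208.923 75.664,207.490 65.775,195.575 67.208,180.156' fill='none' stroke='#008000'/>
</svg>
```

1 u = 1 mm; y_m = 235.165 − y.

[1] `<path>` quadratic bezier, #008000→engrave S161 F3126: (59.566,109.016) → (44.928,93.777) → (34.482,73.776) → (28.229,49.013) → (26.169,19.489)

[2] `<path>` regular polygon, #ff8800→cut S889 F1000: (100.610,167.057) → (52.723,179.908) → (65.574,227.795) → (113.461,214.944) → (100.610,167.057) (closed)

[3] `<polygon>` regular polygon, #008000→engrave S161 F3126: (79.123,64.898) → (94.542,63.465) → (104.431,51.550) → (102.998,36.131) → (91.083,26.242) → (75.664,27.675) → (65.775,39.590) → (67.208,55.009) → (79.123,64.898) (closed)

; LightBurn 1.6.03
; GRBL device profile, absolute coords
G21
G90
G00 X59.566 Y109.016
M3 S161
G1 X44.928 Y93.777 F3126
G1 X34.482 Y73.776 F3126
G1 X28.229 Y49.013 F3126
G1 X26.169 Y19.489 F3126
M5
G00 X100.610 Y167.057
M3 S889
G1 X52.723 Y179.908 F1000
G1 X65.574 Y227.795 F1000
G1 X113.461 Y214.944 F1000
G1 X100.610 Y167.057 F1000
M5
G00 X79.123 Y64.898
M3 S161
G1 X94.542 Y63.465 F3126
G1 X104.431 Y51.550 F3126
G1 X102.998 Y36.131 F3126
G1 X91.083 Y26.242 F3126
G1 X75.664 Y27.675 F3126
G1 X65.775 Y39.590 F3126
G1 X67.208 Y55.009 F3126
G1 X79.123 Y64.898 F3126
M5
G00 X0.000 Y0.000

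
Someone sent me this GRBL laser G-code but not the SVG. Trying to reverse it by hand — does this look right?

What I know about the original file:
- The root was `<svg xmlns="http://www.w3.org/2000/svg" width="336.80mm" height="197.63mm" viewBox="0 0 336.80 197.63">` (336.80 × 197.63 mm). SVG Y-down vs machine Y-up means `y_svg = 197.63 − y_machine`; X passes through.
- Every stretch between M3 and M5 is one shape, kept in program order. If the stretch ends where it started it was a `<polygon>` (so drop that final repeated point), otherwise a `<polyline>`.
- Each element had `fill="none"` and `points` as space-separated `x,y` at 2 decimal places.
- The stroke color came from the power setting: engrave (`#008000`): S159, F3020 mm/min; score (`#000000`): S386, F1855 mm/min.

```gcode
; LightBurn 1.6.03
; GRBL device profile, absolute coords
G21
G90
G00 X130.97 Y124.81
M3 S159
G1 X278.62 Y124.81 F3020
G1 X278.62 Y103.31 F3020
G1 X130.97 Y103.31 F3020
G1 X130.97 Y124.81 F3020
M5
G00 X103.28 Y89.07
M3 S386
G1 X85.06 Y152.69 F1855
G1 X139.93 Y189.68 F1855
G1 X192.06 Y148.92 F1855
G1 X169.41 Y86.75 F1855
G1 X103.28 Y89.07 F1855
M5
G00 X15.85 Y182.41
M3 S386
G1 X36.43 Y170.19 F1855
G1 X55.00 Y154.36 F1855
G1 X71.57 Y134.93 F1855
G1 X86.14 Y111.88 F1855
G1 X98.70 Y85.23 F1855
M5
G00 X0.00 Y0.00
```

<svg xmlns="http://www.w3.org/2000/svg" width="336.80mm" height="197.63mm" viewBox="0 0 336.80 197.63">
  <polygon points="130.97,72.82 278.62,72.82 278.62,94.32 130.97,94.32" fill="none" stroke="#008000"/>
  <polygon points="103.28,108.56 85.06,44.94 139.93,7.95 192.06,48.71 169.41,110.88" fill="none" stroke="#000000"/>
  <polyline points="15.85,15.22 36.43,27.44 55.00,43.27 71.57,62.70 86.14,85.75 98.70,112.40" fill="none" stroke="#000000"/>
</svg>

Each laser-on run becomes one SVG element. Flip Y back into SVG space with y_svg = 197.63 − y_machine.

Run 1: the run's S159 means `#008000` (engrave). The run returns to its start, so emit a `<polygon>` with points (Y-flipped): 130.97,72.82 278.62,72.82 278.62,94.32 130.97,94.32.

Run 2: S386 ⇒ score layer `#000000`. The run returns to its start, so emit a `<polygon>` with points (Y-flipped): 103.28,108.56 85.06,44.94 139.93,7.95 192.06,48.71 169.41,110.88.

Run 3: S386 ⇒ score layer `#000000`. The run is open, so emit a `<polyline>` with points (Y-flipped): 15.85,15.22 36.43,27.44 55.00,43.27 71.57,62.70 86.14,85.75 98.70,112.40.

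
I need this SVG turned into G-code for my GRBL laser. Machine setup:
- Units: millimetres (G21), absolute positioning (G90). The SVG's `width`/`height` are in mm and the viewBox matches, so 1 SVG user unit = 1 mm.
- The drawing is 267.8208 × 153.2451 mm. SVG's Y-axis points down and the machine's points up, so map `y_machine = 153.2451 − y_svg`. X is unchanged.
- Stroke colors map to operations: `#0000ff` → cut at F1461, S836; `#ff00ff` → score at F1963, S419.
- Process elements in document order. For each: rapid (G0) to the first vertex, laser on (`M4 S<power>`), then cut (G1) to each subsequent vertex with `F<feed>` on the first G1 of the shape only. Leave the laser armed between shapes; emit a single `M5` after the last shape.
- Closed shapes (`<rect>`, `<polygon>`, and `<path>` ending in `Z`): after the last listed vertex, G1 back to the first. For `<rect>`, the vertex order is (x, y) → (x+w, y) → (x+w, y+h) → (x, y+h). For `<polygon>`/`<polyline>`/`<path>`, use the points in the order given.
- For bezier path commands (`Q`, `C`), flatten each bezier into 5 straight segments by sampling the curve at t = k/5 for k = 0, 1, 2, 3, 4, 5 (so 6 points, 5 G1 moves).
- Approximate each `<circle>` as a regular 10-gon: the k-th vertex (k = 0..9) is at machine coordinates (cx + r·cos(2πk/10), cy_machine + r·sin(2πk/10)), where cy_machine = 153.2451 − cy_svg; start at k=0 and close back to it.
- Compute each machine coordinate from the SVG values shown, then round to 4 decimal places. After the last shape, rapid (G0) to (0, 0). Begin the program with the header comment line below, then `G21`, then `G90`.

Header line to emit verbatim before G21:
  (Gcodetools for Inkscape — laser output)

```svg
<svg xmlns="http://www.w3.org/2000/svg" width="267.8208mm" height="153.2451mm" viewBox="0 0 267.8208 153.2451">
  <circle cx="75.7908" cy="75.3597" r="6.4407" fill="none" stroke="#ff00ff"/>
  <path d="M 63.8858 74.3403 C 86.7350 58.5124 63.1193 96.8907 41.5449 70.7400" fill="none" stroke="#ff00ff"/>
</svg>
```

1 u = 1 mm; y_m = 153.2451 − y.

[1] `<circle>` circle, #ff00ff→score S419 F1963: (82.2315,77.8854) → (81.0014,81.6711) → (77.7811,84.0109) → (73.8005,84.0109) → (70.5802,81.6711) → (69.3501,77.8854) → (70.5802,74.0997) → (73.8005,71.7599) → (77.7811,71.7599) → (81.0014,74.0997) → (82.2315,77.8854) (closed)

[2] `<path>` cubic bezier, #ff00ff→score S419 F1963: (63.8858,78.9048) → (72.4076,82.8467) → (72.1061,79.4784) → (65.3096,74.4991) → (54.3464,73.6083) → (41.5449,82.5051)

(Gcodetools for Inkscape — laser output)
G21
G90
G0 X82.2315 Y77.8854
M4 S419
G1 X81.0014 Y81.6711 F1963
G1 X77.7811 Y84.0109
G1 X73.8005 Y84.0109
G1 X70.5802 Y81.6711
G1 X69.3501 Y77.8854
G1 X70.5802 Y74.0997
G1 X73.8005 Y71.7599
G1 X77.7811 Y71.7599
G1 X81.0014 Y74.0997
G1 X82.2315 Y77.8854
G0 X63.8858 Y78.9048
M4 S419
G1 X72.4076 Y82.8467 F1963
G1 X72.1061 Y79.4784
G1 X65.3096 Y74.4991
G1 X54.3464 Y73.6083
G1 X41.5449 Y82.5051
M5
G0 X0.0000 Y0.0000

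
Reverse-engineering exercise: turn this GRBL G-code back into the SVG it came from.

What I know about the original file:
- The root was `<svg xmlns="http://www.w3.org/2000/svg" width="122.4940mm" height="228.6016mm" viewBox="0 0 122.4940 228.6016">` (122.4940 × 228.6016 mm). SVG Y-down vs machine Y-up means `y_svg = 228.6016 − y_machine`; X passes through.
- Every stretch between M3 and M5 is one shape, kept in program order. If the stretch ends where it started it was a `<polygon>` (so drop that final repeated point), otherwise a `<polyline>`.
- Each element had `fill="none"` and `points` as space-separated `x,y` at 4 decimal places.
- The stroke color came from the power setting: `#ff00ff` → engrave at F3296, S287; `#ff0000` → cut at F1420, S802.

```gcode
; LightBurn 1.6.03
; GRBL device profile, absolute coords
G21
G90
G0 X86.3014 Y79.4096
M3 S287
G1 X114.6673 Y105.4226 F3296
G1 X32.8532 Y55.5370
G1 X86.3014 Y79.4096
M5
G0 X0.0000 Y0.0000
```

Each laser-on run becomes one SVG element. Flip Y back into SVG space with y_svg = 228.6016 − y_machine. Every run uses S287, so all elements get stroke `#ff00ff` (engrave).

Run 1: The run returns to its start, so emit a `<polygon>` with points (Y-flipped): 86.3014,149.1920 114.6673,123.1790 32.8532,173.0646.

<svg xmlns="http://www.w3.org/2000/svg" width="122.4940mm" height="228.6016mm" viewBox="0 0 122.4940 228.6016">
  <polygon points="86.3014,149.1920 114.6673,123.1790 32.8532,173.0646" fill="none" stroke="#ff00ff"/>
</svg>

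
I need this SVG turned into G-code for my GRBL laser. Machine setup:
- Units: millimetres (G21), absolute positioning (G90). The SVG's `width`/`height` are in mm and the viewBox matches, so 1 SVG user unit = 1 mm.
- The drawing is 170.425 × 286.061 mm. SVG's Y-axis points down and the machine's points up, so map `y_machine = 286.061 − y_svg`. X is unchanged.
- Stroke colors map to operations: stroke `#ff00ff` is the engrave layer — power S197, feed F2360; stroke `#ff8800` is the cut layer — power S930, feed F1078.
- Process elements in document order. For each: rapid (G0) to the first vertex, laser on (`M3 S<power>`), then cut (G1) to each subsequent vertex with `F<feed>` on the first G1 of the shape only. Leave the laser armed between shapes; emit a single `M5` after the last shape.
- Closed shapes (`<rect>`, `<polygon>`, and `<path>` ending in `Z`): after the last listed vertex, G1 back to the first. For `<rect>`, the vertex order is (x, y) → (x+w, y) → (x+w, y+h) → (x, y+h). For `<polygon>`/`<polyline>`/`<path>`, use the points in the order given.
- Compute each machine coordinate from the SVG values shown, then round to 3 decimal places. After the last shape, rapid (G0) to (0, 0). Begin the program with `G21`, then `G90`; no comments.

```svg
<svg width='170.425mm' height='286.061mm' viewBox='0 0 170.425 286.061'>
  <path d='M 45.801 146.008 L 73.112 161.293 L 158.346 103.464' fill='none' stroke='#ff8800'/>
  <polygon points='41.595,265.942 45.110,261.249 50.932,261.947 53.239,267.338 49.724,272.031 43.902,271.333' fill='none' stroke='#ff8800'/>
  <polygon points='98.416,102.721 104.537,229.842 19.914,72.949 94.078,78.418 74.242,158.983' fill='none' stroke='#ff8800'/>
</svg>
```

G21
G90
G0 X45.801 Y140.053
M3 S930
G1 X73.112 Y124.768 F1078
G1 X158.346 Y182.597
G0 X41.595 Y20.119
M3 S930
G1 X45.110 Y24.812 F1078
G1 X50.932 Y24.114
G1 X53.239 Y18.723
G1 X49.724 Y14.030
G1 X43.902 Y14.728
G1 X41.595 Y20.119
G0 X98.416 Y183.340
M3 S930
G1 X104.537 Y56.219 F1078
G1 X19.914 Y213.112
G1 X94.078 Y207.643
G1 X74.242 Y127.078
G1 X98.416 Y183.340
M5
G0 X0.000 Y0.000

viewBox `0 0 170.425 286.061` with mm width/height → 1 unit = 1 mm. Flip: y_m = 286.061 − y_svg.

**Shape 1** — `<path>` open polyline, stroke `#ff8800` → cut (S930, F1078). Machine vertices: (45.801,140.053) → (73.112,124.768) → (158.346,182.597). Open path.

**Shape 2** — `<polygon>` regular polygon, stroke `#ff8800` → cut (S930, F1078). Machine vertices: (41.595,20.119) → (45.110,24.812) → (50.932,24.114) → (53.239,18.723) → (49.724,14.030) → (43.902,14.728) → (41.595,20.119). Closed: final G1 returns to the first vertex.

**Shape 3** — `<polygon>` closed polygon, stroke `#ff8800` → cut (S930, F1078). Machine vertices: (98.416,183.340) → (104.537,56.219) → (19.914,213.112) → (94.078,207.643) → (74.242,127.078) → (98.416,183.340). Closed: final G1 returns to the first vertex.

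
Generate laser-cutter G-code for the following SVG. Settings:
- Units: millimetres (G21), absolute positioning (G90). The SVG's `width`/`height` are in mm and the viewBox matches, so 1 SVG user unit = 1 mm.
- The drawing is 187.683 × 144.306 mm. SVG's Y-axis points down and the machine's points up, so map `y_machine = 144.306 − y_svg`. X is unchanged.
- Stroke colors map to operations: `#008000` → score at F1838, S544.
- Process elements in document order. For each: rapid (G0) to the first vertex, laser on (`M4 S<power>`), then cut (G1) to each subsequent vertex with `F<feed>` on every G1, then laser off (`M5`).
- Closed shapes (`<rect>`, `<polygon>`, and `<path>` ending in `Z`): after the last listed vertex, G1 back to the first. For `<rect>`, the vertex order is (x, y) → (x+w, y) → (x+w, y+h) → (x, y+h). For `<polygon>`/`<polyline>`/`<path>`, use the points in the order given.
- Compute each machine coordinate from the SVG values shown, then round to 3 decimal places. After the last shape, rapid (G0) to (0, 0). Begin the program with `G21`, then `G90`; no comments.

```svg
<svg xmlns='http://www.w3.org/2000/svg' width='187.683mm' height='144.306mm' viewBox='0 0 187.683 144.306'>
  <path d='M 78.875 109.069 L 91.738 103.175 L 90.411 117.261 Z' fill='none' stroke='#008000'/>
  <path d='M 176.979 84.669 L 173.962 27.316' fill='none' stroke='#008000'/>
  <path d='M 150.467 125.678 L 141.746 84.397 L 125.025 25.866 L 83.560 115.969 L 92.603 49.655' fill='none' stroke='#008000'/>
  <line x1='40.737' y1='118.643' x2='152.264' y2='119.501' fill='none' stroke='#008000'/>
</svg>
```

Since the viewBox matches the mm dimensions, user units are millimetres directly. The only transform is the Y-flip y_m = 144.306 − y_svg.

Shape 1 is a regular polygon drawn with `<path>`. Its stroke #008000 means score at S544, F1838. After flipping Y the toolpath is (78.875,35.237) → (91.738,41.131) → (90.411,27.045) → (78.875,35.237), returning to the start.

Shape 2 is a line segment drawn with `<path>`. Its stroke #008000 means score at S544, F1838. After flipping Y the toolpath is (176.979,59.637) → (173.962,116.990).

Shape 3 is a open polyline drawn with `<path>`. Its stroke #008000 means score at S544, F1838. After flipping Y the toolpath is (150.467,18.628) → (141.746,59.909) → (125.025,118.440) → (83.560,28.337) → (92.603,94.651).

Shape 4 is a line segment drawn with `<line>`. Its stroke #008000 means score at S544, F1838. After flipping Y the toolpath is (40.737,25.663) → (152.264,24.805).

G21
G90
G0 X78.875 Y35.237
M4 S544
G1 X91.738 Y41.131 F1838
G1 X90.411 Y27.045 F1838
G1 X78.875 Y35.237 F1838
M5
G0 X176.979 Y59.637
M4 S544
G1 X173.962 Y116.990 F1838
M5
G0 X150.467 Y18.628
M4 S544
G1 X141.746 Y59.909 F1838
G1 X125.025 Y118.440 F1838
G1 X83.560 Y28.337 F1838
G1 X92.603 Y94.651 F1838
M5
G0 X40.737 Y25.663
M4 S544
G1 X152.264 Y24.805 F1838
M5
G0 X0.000 Y0.000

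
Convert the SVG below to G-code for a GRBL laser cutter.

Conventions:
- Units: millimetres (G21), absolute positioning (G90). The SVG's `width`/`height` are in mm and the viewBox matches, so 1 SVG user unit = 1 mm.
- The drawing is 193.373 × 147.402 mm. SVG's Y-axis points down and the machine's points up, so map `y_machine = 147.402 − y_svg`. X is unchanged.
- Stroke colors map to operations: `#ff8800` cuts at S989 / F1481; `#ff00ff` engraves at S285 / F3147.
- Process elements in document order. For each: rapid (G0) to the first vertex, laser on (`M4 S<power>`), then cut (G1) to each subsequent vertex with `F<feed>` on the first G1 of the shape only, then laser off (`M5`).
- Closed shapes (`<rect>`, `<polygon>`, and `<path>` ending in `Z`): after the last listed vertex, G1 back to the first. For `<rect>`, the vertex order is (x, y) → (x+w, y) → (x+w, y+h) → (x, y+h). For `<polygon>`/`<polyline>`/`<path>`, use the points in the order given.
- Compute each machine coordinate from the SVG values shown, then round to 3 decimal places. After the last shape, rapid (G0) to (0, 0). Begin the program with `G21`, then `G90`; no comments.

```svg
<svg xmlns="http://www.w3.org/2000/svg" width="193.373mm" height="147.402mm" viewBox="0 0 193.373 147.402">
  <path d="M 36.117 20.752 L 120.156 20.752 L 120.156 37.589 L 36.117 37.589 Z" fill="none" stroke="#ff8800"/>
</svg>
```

G21
G90
G0 X36.117 Y126.650
M4 S989
G1 X120.156 Y126.650 F1481
G1 X120.156 Y109.813
G1 X36.117 Y109.813
G1 X36.117 Y126.650
M5
G0 X0.000 Y0.000

1 u = 1 mm; y_m = 147.402 − y.

[1] `<path>` rectangle, #ff8800→cut S989 F1481: (36.117,126.650) → (120.156,126.650) → (120.156,109.813) → (36.117,109.813) → (36.117,126.650) (closed)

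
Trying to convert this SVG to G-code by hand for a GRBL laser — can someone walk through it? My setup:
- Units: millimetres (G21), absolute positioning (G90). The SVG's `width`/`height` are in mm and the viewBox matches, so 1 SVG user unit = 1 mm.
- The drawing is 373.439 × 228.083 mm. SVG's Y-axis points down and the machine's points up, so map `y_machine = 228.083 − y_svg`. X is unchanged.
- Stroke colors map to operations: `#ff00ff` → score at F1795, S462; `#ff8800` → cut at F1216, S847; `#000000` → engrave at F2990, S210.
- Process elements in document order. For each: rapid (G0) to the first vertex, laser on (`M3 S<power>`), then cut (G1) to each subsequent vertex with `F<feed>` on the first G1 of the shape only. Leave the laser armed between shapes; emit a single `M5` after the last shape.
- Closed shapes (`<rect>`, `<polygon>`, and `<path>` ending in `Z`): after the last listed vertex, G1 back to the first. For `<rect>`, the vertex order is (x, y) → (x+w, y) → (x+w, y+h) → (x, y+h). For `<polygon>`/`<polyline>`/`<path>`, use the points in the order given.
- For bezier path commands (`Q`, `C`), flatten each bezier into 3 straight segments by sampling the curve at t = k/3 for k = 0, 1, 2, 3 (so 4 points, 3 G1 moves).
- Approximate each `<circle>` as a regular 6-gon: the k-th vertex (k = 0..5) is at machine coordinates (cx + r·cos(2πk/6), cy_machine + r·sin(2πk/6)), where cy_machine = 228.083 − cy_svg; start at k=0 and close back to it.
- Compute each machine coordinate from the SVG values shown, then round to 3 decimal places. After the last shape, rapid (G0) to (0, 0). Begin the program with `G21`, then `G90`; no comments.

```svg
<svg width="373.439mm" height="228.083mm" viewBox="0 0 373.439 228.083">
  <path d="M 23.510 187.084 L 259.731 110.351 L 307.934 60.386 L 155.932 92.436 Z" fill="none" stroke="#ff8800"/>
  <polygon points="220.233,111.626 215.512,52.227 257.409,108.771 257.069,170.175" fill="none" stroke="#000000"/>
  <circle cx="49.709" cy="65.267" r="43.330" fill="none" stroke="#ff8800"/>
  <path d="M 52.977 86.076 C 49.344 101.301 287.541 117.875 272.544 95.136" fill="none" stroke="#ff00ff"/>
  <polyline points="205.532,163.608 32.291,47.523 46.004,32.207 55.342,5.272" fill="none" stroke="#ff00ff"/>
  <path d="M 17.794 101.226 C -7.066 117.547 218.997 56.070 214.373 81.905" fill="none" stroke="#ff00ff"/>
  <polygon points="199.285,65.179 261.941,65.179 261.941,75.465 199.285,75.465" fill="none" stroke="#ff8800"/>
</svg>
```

G21
G90
G0 X23.510 Y40.999
M3 S847
G1 X259.731 Y117.732 F1216
G1 X307.934 Y167.697
G1 X155.932 Y135.647
G1 X23.510 Y40.999
G0 X220.233 Y116.457
M3 S210
G1 X215.512 Y175.856 F2990
G1 X257.409 Y119.312
G1 X257.069 Y57.908
G1 X220.233 Y116.457
G0 X93.039 Y162.816
M3 S847
G1 X71.374 Y200.341 F1216
G1 X28.044 Y200.341
G1 X6.379 Y162.816
G1 X28.044 Y125.291
G1 X71.374 Y125.291
G1 X93.039 Y162.816
G0 X52.977 Y142.007
M3 S462
G1 X111.620 Y127.838 F1795
G1 X221.477 Y121.806
G1 X272.544 Y132.947
G0 X205.532 Y64.475
M3 S462
G1 X32.291 Y180.560 F1795
G1 X46.004 Y195.876
G1 X55.342 Y222.811
G0 X17.794 Y126.857
M3 S462
G1 X58.738 Y130.353 F1795
G1 X159.939 Y149.024
G1 X214.373 Y146.178
G0 X199.285 Y162.904
M3 S847
G1 X261.941 Y162.904 F1216
G1 X261.941 Y152.618
G1 X199.285 Y152.618
G1 X199.285 Y162.904
M5
G0 X0.000 Y0.000

1 u = 1 mm; y_m = 228.083 − y.

[1] `<path>` closed polygon, #ff8800→cut S847 F1216: (23.510,40.999) → (259.731,117.732) → (307.934,167.697) → (155.932,135.647) → (23.510,40.999) (closed)

[2] `<polygon>` closed polygon, #000000→engrave S210 F2990: (220.233,116.457) → (215.512,175.856) → (257.409,119.312) → (257.069,57.908) → (220.233,116.457) (closed)

[3] `<circle>` circle, #ff8800→cut S847 F1216: (93.039,162.816) → (71.374,200.341) → (28.044,200.341) → (6.379,162.816) → (28.044,125.291) → (71.374,125.291) → (93.039,162.816) (closed)

[4] `<path>` cubic bezier, #ff00ff→score S462 F1795: (52.977,142.007) → (111.620,127.838) → (221.477,121.806) → (272.544,132.947)

[5] `<polyline>` open polyline, #ff00ff→score S462 F1795: (205.532,64.475) → (32.291,180.560) → (46.004,195.876) → (55.342,222.811)

[6] `<path>` cubic bezier, #ff00ff→score S462 F1795: (17.794,126.857) → (58.738,130.353) → (159.939,149.024) → (214.373,146.178)

[7] `<polygon>` rectangle, #ff8800→cut S847 F1216: (199.285,162.904) → (261.941,162.904) → (261.941,152.618) → (199.285,152.618) → (199.285,162.904) (closed)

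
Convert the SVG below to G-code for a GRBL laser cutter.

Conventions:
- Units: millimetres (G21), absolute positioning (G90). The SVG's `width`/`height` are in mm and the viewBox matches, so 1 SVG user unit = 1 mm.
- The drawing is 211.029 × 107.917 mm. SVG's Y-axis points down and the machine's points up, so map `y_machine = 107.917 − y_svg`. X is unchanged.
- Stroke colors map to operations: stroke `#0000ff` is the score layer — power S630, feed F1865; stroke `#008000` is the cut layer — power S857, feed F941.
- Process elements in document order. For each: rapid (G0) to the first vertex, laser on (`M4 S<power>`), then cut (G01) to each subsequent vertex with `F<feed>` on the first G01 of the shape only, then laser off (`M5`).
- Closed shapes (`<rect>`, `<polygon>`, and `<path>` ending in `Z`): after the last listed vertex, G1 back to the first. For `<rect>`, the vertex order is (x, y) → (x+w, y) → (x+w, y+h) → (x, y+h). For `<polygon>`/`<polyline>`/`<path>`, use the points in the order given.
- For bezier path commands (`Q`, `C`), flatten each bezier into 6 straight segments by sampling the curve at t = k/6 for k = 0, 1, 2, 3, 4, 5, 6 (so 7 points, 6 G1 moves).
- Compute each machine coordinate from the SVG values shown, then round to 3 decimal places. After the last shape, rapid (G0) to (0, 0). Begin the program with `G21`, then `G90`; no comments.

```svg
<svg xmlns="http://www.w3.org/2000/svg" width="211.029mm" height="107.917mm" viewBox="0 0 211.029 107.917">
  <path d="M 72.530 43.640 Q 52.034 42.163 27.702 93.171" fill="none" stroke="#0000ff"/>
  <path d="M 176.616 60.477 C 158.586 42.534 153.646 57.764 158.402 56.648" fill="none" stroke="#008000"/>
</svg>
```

G21
G90
G0 X72.530 Y64.277
M4 S630
G01 X65.591 Y63.311 F1865
G01 X58.440 Y59.430
G01 X51.075 Y52.633
G01 X43.497 Y42.920
G01 X35.706 Y30.291
G01 X27.702 Y14.746
M5
G0 X176.616 Y47.440
M4 S857
G01 X168.676 Y53.876 F941
G01 X162.824 Y56.159
G01 X158.964 Y55.665
G01 X157.004 Y53.768
G01 X156.848 Y51.844
G01 X158.402 Y51.269
M5
G0 X0.000 Y0.000

1 u = 1 mm; y_m = 107.917 − y.

[1] `<path>` quadratic bezier, #0000ff→score S630 F1865: (72.530,64.277) → (65.591,63.311) → (58.440,59.430) → (51.075,52.633) → (43.497,42.920) → (35.706,30.291) → (27.702,14.746)

[2] `<path>` cubic bezier, #008000→cut S857 F941: (176.616,47.440) → (168.676,53.876) → (162.824,56.159) → (158.964,55.665) → (157.004,53.768) → (156.848,51.844) → (158.402,51.269)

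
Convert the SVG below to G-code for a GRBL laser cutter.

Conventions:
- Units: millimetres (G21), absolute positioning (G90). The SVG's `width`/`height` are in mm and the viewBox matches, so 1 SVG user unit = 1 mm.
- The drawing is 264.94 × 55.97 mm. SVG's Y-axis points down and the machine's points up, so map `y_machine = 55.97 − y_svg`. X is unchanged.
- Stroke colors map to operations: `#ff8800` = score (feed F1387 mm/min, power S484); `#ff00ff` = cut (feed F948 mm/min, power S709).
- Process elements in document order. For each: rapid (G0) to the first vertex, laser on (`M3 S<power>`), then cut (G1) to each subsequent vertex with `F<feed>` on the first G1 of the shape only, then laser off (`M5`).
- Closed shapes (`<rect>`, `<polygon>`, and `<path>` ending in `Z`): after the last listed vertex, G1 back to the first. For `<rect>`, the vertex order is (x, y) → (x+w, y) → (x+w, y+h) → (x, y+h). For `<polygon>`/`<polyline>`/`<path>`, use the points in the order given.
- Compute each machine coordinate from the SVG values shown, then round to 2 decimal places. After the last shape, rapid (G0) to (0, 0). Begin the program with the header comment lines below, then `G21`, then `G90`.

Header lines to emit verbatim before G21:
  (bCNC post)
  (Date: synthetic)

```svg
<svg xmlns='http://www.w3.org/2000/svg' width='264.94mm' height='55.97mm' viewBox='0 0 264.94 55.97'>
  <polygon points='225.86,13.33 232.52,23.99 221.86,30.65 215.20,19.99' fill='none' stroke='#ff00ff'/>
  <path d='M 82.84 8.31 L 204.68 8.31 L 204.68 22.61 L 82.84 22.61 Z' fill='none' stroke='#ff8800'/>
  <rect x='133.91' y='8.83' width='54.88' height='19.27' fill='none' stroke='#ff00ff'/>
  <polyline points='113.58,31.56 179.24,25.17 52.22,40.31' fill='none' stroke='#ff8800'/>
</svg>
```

1 u = 1 mm; y_m = 55.97 − y.

[1] `<polygon>` regular polygon, #ff00ff→cut S709 F948: (225.86,42.64) → (232.52,31.98) → (221.86,25.32) → (215.20,35.98) → (225.86,42.64) (closed)

[2] `<path>` rectangle, #ff8800→score S484 F1387: (82.84,47.66) → (204.68,47.66) → (204.68,33.36) → (82.84,33.36) → (82.84,47.66) (closed)

[3] `<rect>` rectangle, #ff00ff→cut S709 F948: (133.91,47.14) → (188.79,47.14) → (188.79,27.87) → (133.91,27.87) → (133.91,47.14) (closed)

[4] `<polyline>` open polyline, #ff8800→score S484 F1387: (113.58,24.41) → (179.24,30.80) → (52.22,15.66)

(bCNC post)
(Date: synthetic)
G21
G90
G0 X225.86 Y42.64
M3 S709
G1 X232.52 Y31.98 F948
G1 X221.86 Y25.32
G1 X215.20 Y35.98
G1 X225.86 Y42.64
M5
G0 X82.84 Y47.66
M3 S484
G1 X204.68 Y47.66 F1387
G1 X204.68 Y33.36
G1 X82.84 Y33.36
G1 X82.84 Y47.66
M5
G0 X133.91 Y47.14
M3 S709
G1 X188.79 Y47.14 F948
G1 X188.79 Y27.87
G1 X133.91 Y27.87
G1 X133.91 Y47.14
M5
G0 X113.58 Y24.41
M3 S484
G1 X179.24 Y30.80 F1387
G1 X52.22 Y15.66
M5
G0 X0.00 Y0.00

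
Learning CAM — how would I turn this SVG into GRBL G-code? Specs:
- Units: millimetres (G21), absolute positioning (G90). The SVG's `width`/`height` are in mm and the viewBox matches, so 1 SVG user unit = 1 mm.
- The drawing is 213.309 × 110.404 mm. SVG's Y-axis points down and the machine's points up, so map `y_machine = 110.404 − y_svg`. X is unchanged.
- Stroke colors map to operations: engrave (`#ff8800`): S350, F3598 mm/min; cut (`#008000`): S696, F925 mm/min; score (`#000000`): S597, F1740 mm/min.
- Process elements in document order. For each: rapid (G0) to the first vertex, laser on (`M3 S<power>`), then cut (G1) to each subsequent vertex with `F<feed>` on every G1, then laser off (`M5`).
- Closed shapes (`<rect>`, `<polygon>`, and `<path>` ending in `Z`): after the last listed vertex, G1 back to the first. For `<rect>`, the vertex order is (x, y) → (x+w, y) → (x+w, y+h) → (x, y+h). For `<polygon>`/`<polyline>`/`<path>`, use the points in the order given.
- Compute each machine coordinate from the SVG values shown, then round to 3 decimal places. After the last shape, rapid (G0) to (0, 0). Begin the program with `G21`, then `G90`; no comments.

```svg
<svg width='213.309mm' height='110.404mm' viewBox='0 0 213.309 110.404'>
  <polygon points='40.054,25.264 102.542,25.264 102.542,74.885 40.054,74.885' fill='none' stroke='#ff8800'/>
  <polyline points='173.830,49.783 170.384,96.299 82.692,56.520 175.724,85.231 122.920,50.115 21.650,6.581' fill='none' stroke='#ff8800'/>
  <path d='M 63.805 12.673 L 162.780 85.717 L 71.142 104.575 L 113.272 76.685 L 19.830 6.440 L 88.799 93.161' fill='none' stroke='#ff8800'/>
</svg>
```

G21
G90
G0 X40.054 Y85.140
M3 S350
G1 X102.542 Y85.140 F3598
G1 X102.542 Y35.519 F3598
G1 X40.054 Y35.519 F3598
G1 X40.054 Y85.140 F3598
M5
G0 X173.830 Y60.621
M3 S350
G1 X170.384 Y14.105 F3598
G1 X82.692 Y53.884 F3598
G1 X175.724 Y25.173 F3598
G1 X122.920 Y60.289 F3598
G1 X21.650 Y103.823 F3598
M5
G0 X63.805 Y97.731
M3 S350
G1 X162.780 Y24.687 F3598
G1 X71.142 Y5.829 F3598
G1 X113.272 Y33.719 F3598
G1 X19.830 Y103.964 F3598
G1 X88.799 Y17.243 F3598
M5
G0 X0.000 Y0.000

1 u = 1 mm; y_m = 110.404 − y.

[1] `<polygon>` rectangle, #ff8800→engrave S350 F3598: (40.054,85.140) → (102.542,85.140) → (102.542,35.519) → (40.054,35.519) → (40.054,85.140) (closed)

[2] `<polyline>` open polyline, #ff8800→engrave S350 F3598: (173.830,60.621) → (170.384,14.105) → (82.692,53.884) → (175.724,25.173) → (122.920,60.289) → (21.650,103.823)

[3] `<path>` open polyline, #ff8800→engrave S350 F3598: (63.805,97.731) → (162.780,24.687) → (71.142,5.829) → (113.272,33.719) → (19.830,103.964) → (88.799,17.243)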